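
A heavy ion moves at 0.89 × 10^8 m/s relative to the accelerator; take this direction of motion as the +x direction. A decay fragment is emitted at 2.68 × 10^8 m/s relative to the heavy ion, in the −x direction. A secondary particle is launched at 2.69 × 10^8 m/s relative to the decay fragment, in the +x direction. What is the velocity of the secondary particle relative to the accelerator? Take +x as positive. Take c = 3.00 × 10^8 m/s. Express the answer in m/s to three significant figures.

+9.36 × 10^7 m/s

Apply u = (u' + v)/(1 + u'v/c²) successively, working outward toward the accelerator.
(Dividing each given speed by c = 3.00 × 10^8 m/s to work in units of c.)
Start: velocity of the heavy ion relative to the accelerator = 0.2967c.
Compose with the decay fragment (u' = -0.893 in the heavy ion frame): u_1 = (-0.893 + 0.297) / (1 + (-0.893)·0.297) = -0.5967/0.7350 = -0.8118.
Compose with the secondary particle (u' = 0.897 in the decay fragment frame): u_2 = (0.897 + (-0.812)) / (1 + 0.897·(-0.812)) = 0.0849/0.2721 = 0.3119.
So u = 0.3119 × 3.00 × 10^8 m/s.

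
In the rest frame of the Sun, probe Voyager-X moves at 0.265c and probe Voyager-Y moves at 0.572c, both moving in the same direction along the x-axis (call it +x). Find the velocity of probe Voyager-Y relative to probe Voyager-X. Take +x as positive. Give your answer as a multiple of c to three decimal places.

β_A = 0.265, β_B = 0.572.
Transform to A's frame with the inverse velocity-addition law: u' = (u − v)/(1 − uv/c²), taking u = β_B and v = β_A.
u' = (0.572 − 0.265) / (1 − (0.265)(0.572)) = 0.3070/0.8484 = 0.3618.

+0.362c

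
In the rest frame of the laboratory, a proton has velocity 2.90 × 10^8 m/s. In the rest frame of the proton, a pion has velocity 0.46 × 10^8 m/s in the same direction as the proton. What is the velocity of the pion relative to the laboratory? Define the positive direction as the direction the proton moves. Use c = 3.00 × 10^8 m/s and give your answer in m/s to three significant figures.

2.93 × 10^8 m/s

In units of c (dividing by 3.00 × 10^8 m/s): v = 0.967, u' = 0.153.
u = (u' + v)/(1 + u'v/c²):
u = (0.153 + 0.967) / (1 + 0.153·0.967) = 1.1200/1.1482 = 0.9754
Converting back: u = 0.9754 × 3.00 × 10^8 m/s.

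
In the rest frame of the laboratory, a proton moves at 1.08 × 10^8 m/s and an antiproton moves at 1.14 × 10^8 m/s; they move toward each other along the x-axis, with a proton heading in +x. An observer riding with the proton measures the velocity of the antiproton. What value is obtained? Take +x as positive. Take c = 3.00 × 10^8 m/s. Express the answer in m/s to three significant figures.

β_A = 0.360, β_B = -0.380 (dividing each by c = 3.00 × 10^8 m/s).
Transform to A's frame with the inverse velocity-addition law: u' = (u − v)/(1 − uv/c²), taking u = β_B and v = β_A.
u' = (-0.380 − 0.360) / (1 − (0.360)(-0.380)) = -0.7400/1.1368 = -0.6510.
u' = -0.6510 × 3.00 × 10^8 m/s.

-1.95 × 10^8 m/s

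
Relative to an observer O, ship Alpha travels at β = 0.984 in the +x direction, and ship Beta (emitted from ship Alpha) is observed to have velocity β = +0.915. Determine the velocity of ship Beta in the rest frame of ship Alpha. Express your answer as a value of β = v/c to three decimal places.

Invert the composition law: u' = (u − v)/(1 − uv/c²).
u' = (0.915 − 0.984) / (1 − (0.915)(0.984)) = -0.0690/0.0996 = -0.6925.

β = -0.692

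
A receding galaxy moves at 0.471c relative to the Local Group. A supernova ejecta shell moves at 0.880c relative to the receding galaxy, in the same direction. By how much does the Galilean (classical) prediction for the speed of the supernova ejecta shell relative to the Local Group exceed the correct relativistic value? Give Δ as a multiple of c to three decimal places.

Galilean: u_cl = 0.880 + 0.471 = 1.3510.
Relativistic: u_rel = (0.880 + 0.471) / (1 + 0.880·0.471) = 1.3510/1.4145 = 0.9551.
Δ = 1.3510 − 0.9551 = 0.3959.
(The classical prediction exceeds c; the relativistic result does not.)

Δ = 0.396c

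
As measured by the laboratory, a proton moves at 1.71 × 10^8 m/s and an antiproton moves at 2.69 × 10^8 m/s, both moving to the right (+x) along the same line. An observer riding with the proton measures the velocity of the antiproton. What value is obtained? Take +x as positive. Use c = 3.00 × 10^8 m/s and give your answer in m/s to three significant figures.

β_A = 0.570, β_B = 0.897 (dividing each by c = 3.00 × 10^8 m/s).
Transform to A's frame with the inverse velocity-addition law: u' = (u − v)/(1 − uv/c²), taking u = β_B and v = β_A.
u' = (0.897 − 0.570) / (1 − (0.570)(0.897)) = 0.3267/0.4889 = 0.6682.
u' = 0.6682 × 3.00 × 10^8 m/s.

+2.00 × 10^8 m/s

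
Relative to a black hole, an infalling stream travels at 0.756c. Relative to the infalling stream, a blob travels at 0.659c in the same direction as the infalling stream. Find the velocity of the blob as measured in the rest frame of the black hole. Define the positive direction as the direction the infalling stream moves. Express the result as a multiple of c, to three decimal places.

0.944c

With v = 0.756 and u' = 0.659 (in units of c),
u = (u' + v)/(1 + u'v/c²):
u = (0.659 + 0.756) / (1 + 0.659·0.756) = 1.4150/1.4982 = 0.9445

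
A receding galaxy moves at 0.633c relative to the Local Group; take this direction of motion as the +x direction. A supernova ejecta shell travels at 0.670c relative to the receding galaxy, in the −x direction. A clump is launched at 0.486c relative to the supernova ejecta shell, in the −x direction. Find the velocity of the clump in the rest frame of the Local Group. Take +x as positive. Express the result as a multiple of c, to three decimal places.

Apply u = (u' + v)/(1 + u'v/c²) successively, working outward toward the Local Group.
Start: velocity of the receding galaxy relative to the Local Group = 0.6330c.
Compose with the supernova ejecta shell (u' = -0.670 in the receding galaxy frame): u_1 = (-0.670 + 0.633) / (1 + (-0.670)·0.633) = -0.0370/0.5759 = -0.0642.
Compose with the clump (u' = -0.486 in the supernova ejecta shell frame): u_2 = (-0.486 + (-0.064)) / (1 + (-0.486)·(-0.064)) = -0.5502/1.0312 = -0.5336.

-0.534c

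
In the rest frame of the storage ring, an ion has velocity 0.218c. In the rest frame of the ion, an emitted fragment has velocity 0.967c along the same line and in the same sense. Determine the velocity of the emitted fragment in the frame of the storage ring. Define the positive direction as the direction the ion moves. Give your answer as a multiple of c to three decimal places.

0.979c

With v = 0.218 and u' = 0.967 (in units of c),
u = (u' + v)/(1 + u'v/c²):
u = (0.967 + 0.218) / (1 + 0.967·0.218) = 1.1850/1.2108 = 0.9787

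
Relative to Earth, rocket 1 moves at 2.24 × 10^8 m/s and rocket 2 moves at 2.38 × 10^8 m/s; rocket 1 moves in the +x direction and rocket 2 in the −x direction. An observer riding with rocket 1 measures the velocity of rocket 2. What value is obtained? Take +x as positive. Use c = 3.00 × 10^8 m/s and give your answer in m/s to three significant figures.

-2.90 × 10^8 m/s

β_A = 0.747, β_B = -0.793 (dividing each by c = 3.00 × 10^8 m/s).
Transform to A's frame with the inverse velocity-addition law: u' = (u − v)/(1 − uv/c²), taking u = β_B and v = β_A.
u' = (-0.793 − 0.747) / (1 − (0.747)(-0.793)) = -1.5400/1.5924 = -0.9671.
u' = -0.9671 × 3.00 × 10^8 m/s.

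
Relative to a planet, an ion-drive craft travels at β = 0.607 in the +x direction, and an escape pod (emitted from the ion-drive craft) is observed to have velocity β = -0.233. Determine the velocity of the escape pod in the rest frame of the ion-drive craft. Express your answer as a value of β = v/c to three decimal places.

β = -0.736

Invert the composition law: u' = (u − v)/(1 − uv/c²).
u' = (-0.233 − 0.607) / (1 − (-0.233)(0.607)) = -0.8400/1.1414 = -0.7359.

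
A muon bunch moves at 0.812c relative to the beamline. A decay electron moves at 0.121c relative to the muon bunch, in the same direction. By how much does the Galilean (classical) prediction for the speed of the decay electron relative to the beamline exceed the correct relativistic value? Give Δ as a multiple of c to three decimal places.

Galilean: u_cl = 0.121 + 0.812 = 0.9330.
Relativistic: u_rel = (0.121 + 0.812) / (1 + 0.121·0.812) = 0.9330/1.0983 = 0.8495.
Δ = 0.9330 − 0.8495 = 0.0835.

Δ = 0.083c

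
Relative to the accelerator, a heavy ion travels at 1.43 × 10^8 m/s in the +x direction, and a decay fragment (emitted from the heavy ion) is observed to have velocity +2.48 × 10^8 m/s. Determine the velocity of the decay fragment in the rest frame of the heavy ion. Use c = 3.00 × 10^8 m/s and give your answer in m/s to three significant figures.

+1.73 × 10^8 m/s

v = 0.477c, u = 0.827c.
Invert the composition law: u' = (u − v)/(1 − uv/c²).
u' = (0.827 − 0.477) / (1 − (0.827)(0.477)) = 0.3500/0.6060 = 0.5776.
u' = 0.5776 × 3.00 × 10^8 m/s.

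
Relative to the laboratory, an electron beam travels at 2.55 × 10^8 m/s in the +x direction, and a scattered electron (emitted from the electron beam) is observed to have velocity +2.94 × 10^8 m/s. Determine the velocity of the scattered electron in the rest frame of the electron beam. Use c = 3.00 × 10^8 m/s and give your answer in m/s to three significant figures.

+2.34 × 10^8 m/s

v = 0.850c, u = 0.980c.
Invert the composition law: u' = (u − v)/(1 − uv/c²).
u' = (0.980 − 0.850) / (1 − (0.980)(0.850)) = 0.1300/0.1670 = 0.7784.
u' = 0.7784 × 3.00 × 10^8 m/s.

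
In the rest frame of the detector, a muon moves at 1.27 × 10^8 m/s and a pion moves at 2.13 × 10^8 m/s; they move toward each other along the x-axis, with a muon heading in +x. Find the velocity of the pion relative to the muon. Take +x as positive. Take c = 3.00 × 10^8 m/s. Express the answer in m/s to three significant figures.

β_A = 0.423, β_B = -0.710 (dividing each by c = 3.00 × 10^8 m/s).
Transform to A's frame with the inverse velocity-addition law: u' = (u − v)/(1 − uv/c²), taking u = β_B and v = β_A.
u' = (-0.710 − 0.423) / (1 − (0.423)(-0.710)) = -1.1333/1.3006 = -0.8714.
u' = -0.8714 × 3.00 × 10^8 m/s.

-2.61 × 10^8 m/s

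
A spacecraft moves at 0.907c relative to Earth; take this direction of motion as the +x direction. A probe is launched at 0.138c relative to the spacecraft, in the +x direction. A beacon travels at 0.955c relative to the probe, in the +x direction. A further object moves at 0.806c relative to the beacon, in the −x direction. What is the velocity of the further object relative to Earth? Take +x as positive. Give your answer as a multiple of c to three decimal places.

+0.984c

Apply u = (u' + v)/(1 + u'v/c²) successively, working outward toward Earth.
Start: velocity of the spacecraft relative to Earth = 0.9070c.
Compose with the probe (u' = 0.138 in the spacecraft frame): u_1 = (0.138 + 0.907) / (1 + 0.138·0.907) = 1.0450/1.1252 = 0.9288.
Compose with the beacon (u' = 0.955 in the probe frame): u_2 = (0.955 + 0.929) / (1 + 0.955·0.929) = 1.8838/1.8870 = 0.9983.
Compose with the further object (u' = -0.806 in the beacon frame): u_3 = (-0.806 + 0.998) / (1 + (-0.806)·0.998) = 0.1923/0.1954 = 0.9843.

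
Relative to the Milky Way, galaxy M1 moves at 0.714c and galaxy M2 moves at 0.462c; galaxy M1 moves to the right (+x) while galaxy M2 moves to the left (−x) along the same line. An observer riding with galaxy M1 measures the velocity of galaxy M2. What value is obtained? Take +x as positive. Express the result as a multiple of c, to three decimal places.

-0.884c

β_A = 0.714, β_B = -0.462.
Transform to A's frame with the inverse velocity-addition law: u' = (u − v)/(1 − uv/c²), taking u = β_B and v = β_A.
u' = (-0.462 − 0.714) / (1 − (0.714)(-0.462)) = -1.1760/1.3299 = -0.8843.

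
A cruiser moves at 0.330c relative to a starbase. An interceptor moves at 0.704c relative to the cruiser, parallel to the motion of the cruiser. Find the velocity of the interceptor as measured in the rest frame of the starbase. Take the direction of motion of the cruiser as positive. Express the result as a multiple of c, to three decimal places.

With v = 0.330 and u' = 0.704 (in units of c),
u = (u' + v)/(1 + u'v/c²):
u = (0.704 + 0.330) / (1 + 0.704·0.330) = 1.0340/1.2323 = 0.8391

0.839c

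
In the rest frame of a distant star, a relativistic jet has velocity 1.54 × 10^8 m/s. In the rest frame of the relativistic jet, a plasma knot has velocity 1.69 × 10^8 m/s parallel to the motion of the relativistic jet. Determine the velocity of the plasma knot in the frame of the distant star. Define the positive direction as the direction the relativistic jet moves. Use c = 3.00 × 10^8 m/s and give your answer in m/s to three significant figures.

2.51 × 10^8 m/s

In units of c (dividing by 3.00 × 10^8 m/s): v = 0.513, u' = 0.563.
u = (u' + v)/(1 + u'v/c²):
u = (0.563 + 0.513) / (1 + 0.563·0.513) = 1.0767/1.2892 = 0.8352
Converting back: u = 0.8352 × 3.00 × 10^8 m/s.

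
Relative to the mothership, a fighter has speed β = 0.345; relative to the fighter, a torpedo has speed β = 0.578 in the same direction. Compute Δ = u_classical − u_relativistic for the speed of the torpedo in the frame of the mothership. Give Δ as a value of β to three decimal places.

Δ = 0.153

Galilean: u_cl = 0.578 + 0.345 = 0.9230.
Relativistic: u_rel = (0.578 + 0.345) / (1 + 0.578·0.345) = 0.9230/1.1994 = 0.7695.
Δ = 0.9230 − 0.7695 = 0.1535.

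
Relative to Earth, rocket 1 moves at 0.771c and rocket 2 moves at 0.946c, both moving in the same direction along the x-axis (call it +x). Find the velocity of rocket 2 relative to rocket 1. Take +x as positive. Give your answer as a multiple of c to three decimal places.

+0.647c

β_A = 0.771, β_B = 0.946.
Transform to A's frame with the inverse velocity-addition law: u' = (u − v)/(1 − uv/c²), taking u = β_B and v = β_A.
u' = (0.946 − 0.771) / (1 − (0.771)(0.946)) = 0.1750/0.2706 = 0.6466.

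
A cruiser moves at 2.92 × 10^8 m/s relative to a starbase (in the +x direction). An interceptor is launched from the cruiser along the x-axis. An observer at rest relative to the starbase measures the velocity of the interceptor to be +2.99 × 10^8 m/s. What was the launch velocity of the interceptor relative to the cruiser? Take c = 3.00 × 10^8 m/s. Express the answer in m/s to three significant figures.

+2.34 × 10^8 m/s

v = 0.973c, u = 0.997c.
Invert the composition law: u' = (u − v)/(1 − uv/c²).
u' = (0.997 − 0.973) / (1 − (0.997)(0.973)) = 0.0233/0.0299 = 0.7801.
u' = 0.7801 × 3.00 × 10^8 m/s.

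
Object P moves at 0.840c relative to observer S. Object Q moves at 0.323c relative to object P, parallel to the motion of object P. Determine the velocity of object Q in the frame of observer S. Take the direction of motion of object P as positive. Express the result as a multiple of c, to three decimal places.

0.915c

With v = 0.840 and u' = 0.323 (in units of c),
u = (u' + v)/(1 + u'v/c²):
u = (0.323 + 0.840) / (1 + 0.323·0.840) = 1.1630/1.2713 = 0.9148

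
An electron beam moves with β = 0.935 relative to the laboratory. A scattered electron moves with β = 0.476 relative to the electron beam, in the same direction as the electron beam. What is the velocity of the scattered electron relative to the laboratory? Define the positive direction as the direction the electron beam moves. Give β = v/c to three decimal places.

With v = 0.935 and u' = 0.476 (in units of c),
u = (u' + v)/(1 + u'v/c²):
u = (0.476 + 0.935) / (1 + 0.476·0.935) = 1.4110/1.4451 = 0.9764
(Galilean addition would give +1.411c, exceeding c.)

β = 0.976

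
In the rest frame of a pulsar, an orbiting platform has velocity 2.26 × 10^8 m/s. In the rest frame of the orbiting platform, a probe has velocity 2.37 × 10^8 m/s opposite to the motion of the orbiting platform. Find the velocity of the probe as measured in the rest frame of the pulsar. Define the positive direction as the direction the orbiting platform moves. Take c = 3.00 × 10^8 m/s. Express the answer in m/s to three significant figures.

In units of c (dividing by 3.00 × 10^8 m/s): v = 0.753, u' = -0.790.
u = (u' + v)/(1 + u'v/c²):
u = (-0.790 + 0.753) / (1 + (-0.790)·0.753) = -0.0367/0.4049 = -0.0906
Converting back: u = -0.0906 × 3.00 × 10^8 m/s.

-2.72 × 10^7 m/s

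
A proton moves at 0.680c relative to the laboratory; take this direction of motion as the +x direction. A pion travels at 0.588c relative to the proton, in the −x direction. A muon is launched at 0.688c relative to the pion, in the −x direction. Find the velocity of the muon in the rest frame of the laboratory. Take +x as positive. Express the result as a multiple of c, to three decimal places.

-0.598c

Apply u = (u' + v)/(1 + u'v/c²) successively, working outward toward the laboratory.
Start: velocity of the proton relative to the laboratory = 0.6800c.
Compose with the pion (u' = -0.588 in the proton frame): u_1 = (-0.588 + 0.680) / (1 + (-0.588)·0.680) = 0.0920/0.6002 = 0.1533.
Compose with the muon (u' = -0.688 in the pion frame): u_2 = (-0.688 + 0.153) / (1 + (-0.688)·0.153) = -0.5347/0.8945 = -0.5977.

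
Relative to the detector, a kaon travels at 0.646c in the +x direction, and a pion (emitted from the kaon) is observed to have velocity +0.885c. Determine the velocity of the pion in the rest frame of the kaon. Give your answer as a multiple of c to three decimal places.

+0.558c

Invert the composition law: u' = (u − v)/(1 − uv/c²).
u' = (0.885 − 0.646) / (1 − (0.885)(0.646)) = 0.2390/0.4283 = 0.5580.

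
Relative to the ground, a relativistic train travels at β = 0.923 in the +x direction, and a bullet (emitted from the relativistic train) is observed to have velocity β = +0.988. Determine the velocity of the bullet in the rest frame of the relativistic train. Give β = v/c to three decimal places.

Invert the composition law: u' = (u − v)/(1 − uv/c²).
u' = (0.988 − 0.923) / (1 − (0.988)(0.923)) = 0.0650/0.0881 = 0.7380.

β = +0.738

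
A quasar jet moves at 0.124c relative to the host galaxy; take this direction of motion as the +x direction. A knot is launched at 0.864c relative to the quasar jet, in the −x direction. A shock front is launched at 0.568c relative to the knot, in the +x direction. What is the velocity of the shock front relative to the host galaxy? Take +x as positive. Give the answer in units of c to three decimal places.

Apply u = (u' + v)/(1 + u'v/c²) successively, working outward toward the host galaxy.
Start: velocity of the quasar jet relative to the host galaxy = 0.1240c.
Compose with the knot (u' = -0.864 in the quasar jet frame): u_1 = (-0.864 + 0.124) / (1 + (-0.864)·0.124) = -0.7400/0.8929 = -0.8288.
Compose with the shock front (u' = 0.568 in the knot frame): u_2 = (0.568 + (-0.829)) / (1 + 0.568·(-0.829)) = -0.2608/0.5292 = -0.4928.

-0.493c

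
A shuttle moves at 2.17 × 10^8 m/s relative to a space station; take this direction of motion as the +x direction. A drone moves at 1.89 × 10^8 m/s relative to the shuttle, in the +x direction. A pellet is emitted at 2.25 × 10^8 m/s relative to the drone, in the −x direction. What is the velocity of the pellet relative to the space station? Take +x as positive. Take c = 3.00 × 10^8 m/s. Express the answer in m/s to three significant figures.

Apply u = (u' + v)/(1 + u'v/c²) successively, working outward toward the space station.
(Dividing each given speed by c = 3.00 × 10^8 m/s to work in units of c.)
Start: velocity of the shuttle relative to the space station = 0.7233c.
Compose with the drone (u' = 0.630 in the shuttle frame): u_1 = (0.630 + 0.723) / (1 + 0.630·0.723) = 1.3533/1.4557 = 0.9297.
Compose with the pellet (u' = -0.750 in the drone frame): u_2 = (-0.750 + 0.930) / (1 + (-0.750)·0.930) = 0.1797/0.3027 = 0.5935.
So u = 0.5935 × 3.00 × 10^8 m/s.

+1.78 × 10^8 m/s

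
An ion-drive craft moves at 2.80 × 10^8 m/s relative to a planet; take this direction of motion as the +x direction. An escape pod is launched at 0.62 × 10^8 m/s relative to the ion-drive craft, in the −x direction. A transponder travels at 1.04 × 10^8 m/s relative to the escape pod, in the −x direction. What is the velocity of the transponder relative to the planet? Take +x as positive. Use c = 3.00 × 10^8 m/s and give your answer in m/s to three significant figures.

Apply u = (u' + v)/(1 + u'v/c²) successively, working outward toward the planet.
(Dividing each given speed by c = 3.00 × 10^8 m/s to work in units of c.)
Start: velocity of the ion-drive craft relative to the planet = 0.9333c.
Compose with the escape pod (u' = -0.207 in the ion-drive craft frame): u_1 = (-0.207 + 0.933) / (1 + (-0.207)·0.933) = 0.7267/0.8071 = 0.9003.
Compose with the transponder (u' = -0.347 in the escape pod frame): u_2 = (-0.347 + 0.900) / (1 + (-0.347)·0.900) = 0.5537/0.6879 = 0.8049.
So u = 0.8049 × 3.00 × 10^8 m/s.

+2.41 × 10^8 m/s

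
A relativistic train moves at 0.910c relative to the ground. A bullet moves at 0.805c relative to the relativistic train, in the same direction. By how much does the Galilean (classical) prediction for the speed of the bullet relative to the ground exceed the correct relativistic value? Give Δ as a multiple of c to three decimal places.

Galilean: u_cl = 0.805 + 0.910 = 1.7150.
Relativistic: u_rel = (0.805 + 0.910) / (1 + 0.805·0.910) = 1.7150/1.7326 = 0.9899.
Δ = 1.7150 − 0.9899 = 0.7251.
(The classical prediction exceeds c; the relativistic result does not.)

Δ = 0.725c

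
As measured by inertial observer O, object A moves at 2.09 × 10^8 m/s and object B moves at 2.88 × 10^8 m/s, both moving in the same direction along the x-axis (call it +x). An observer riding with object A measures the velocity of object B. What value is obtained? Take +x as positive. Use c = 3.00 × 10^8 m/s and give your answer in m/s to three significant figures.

β_A = 0.697, β_B = 0.960 (dividing each by c = 3.00 × 10^8 m/s).
Transform to A's frame with the inverse velocity-addition law: u' = (u − v)/(1 − uv/c²), taking u = β_B and v = β_A.
u' = (0.960 − 0.697) / (1 − (0.697)(0.960)) = 0.2633/0.3312 = 0.7951.
u' = 0.7951 × 3.00 × 10^8 m/s.

+2.39 × 10^8 m/s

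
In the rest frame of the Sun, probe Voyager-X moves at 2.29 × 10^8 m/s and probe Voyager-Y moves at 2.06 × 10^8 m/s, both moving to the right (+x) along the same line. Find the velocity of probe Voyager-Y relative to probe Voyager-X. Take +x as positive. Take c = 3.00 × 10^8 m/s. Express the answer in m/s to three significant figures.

β_A = 0.763, β_B = 0.687 (dividing each by c = 3.00 × 10^8 m/s).
Transform to A's frame with the inverse velocity-addition law: u' = (u − v)/(1 − uv/c²), taking u = β_B and v = β_A.
u' = (0.687 − 0.763) / (1 − (0.763)(0.687)) = -0.0767/0.4758 = -0.1611.
u' = -0.1611 × 3.00 × 10^8 m/s.

-4.83 × 10^7 m/s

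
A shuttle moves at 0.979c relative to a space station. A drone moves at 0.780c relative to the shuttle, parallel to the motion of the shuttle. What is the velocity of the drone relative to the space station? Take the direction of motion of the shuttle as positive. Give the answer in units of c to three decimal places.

With v = 0.979 and u' = 0.780 (in units of c),
u = (u' + v)/(1 + u'v/c²):
u = (0.780 + 0.979) / (1 + 0.780·0.979) = 1.7590/1.7636 = 0.9974

0.997c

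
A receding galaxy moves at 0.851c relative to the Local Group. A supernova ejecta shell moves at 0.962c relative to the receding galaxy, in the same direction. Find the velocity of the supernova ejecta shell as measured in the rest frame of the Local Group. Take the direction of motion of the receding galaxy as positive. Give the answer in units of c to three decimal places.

0.997c

With v = 0.851 and u' = 0.962 (in units of c),
u = (u' + v)/(1 + u'v/c²):
u = (0.962 + 0.851) / (1 + 0.962·0.851) = 1.8130/1.8187 = 0.9969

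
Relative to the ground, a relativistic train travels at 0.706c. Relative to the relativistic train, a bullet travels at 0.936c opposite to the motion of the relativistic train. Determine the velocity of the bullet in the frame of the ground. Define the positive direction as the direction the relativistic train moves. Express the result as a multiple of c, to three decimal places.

With v = 0.706 and u' = -0.936 (in units of c),
u = (u' + v)/(1 + u'v/c²):
u = (-0.936 + 0.706) / (1 + (-0.936)·0.706) = -0.2300/0.3392 = -0.6781

-0.678c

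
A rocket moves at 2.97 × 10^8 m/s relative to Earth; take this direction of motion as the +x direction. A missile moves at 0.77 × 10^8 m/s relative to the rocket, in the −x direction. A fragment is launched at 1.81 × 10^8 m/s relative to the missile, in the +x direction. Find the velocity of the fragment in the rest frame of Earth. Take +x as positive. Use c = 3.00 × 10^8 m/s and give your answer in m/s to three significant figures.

Apply u = (u' + v)/(1 + u'v/c²) successively, working outward toward Earth.
(Dividing each given speed by c = 3.00 × 10^8 m/s to work in units of c.)
Start: velocity of the rocket relative to Earth = 0.9900c.
Compose with the missile (u' = -0.257 in the rocket frame): u_1 = (-0.257 + 0.990) / (1 + (-0.257)·0.990) = 0.7333/0.7459 = 0.9832.
Compose with the fragment (u' = 0.603 in the missile frame): u_2 = (0.603 + 0.983) / (1 + 0.603·0.983) = 1.5865/1.5932 = 0.9958.
So u = 0.9958 × 3.00 × 10^8 m/s.

+2.99 × 10^8 m/s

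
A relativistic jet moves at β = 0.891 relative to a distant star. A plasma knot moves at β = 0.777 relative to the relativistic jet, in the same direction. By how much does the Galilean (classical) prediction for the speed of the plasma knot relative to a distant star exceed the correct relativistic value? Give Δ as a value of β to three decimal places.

Δ = 0.682

Galilean: u_cl = 0.777 + 0.891 = 1.6680.
Relativistic: u_rel = (0.777 + 0.891) / (1 + 0.777·0.891) = 1.6680/1.6923 = 0.9856.
Δ = 1.6680 − 0.9856 = 0.6824.
(The classical prediction exceeds c; the relativistic result does not.)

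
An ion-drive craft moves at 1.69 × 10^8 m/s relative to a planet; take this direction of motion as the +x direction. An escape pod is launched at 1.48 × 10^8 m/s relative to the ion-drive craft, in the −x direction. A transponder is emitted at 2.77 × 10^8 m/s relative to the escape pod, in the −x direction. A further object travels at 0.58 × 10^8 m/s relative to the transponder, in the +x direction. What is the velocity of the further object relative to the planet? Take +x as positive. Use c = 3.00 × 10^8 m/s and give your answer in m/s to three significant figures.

Apply u = (u' + v)/(1 + u'v/c²) successively, working outward toward the planet.
(Dividing each given speed by c = 3.00 × 10^8 m/s to work in units of c.)
Start: velocity of the ion-drive craft relative to the planet = 0.5633c.
Compose with the escape pod (u' = -0.493 in the ion-drive craft frame): u_1 = (-0.493 + 0.563) / (1 + (-0.493)·0.563) = 0.0700/0.7221 = 0.0969.
Compose with the transponder (u' = -0.923 in the escape pod frame): u_2 = (-0.923 + 0.097) / (1 + (-0.923)·0.097) = -0.8264/0.9105 = -0.9076.
Compose with the further object (u' = 0.193 in the transponder frame): u_3 = (0.193 + (-0.908)) / (1 + 0.193·(-0.908)) = -0.7143/0.8245 = -0.8663.
So u = -0.8663 × 3.00 × 10^8 m/s.

-2.60 × 10^8 m/s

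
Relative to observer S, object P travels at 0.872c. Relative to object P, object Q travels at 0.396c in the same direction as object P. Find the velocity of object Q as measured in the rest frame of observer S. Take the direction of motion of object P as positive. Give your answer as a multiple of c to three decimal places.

With v = 0.872 and u' = 0.396 (in units of c),
u = (u' + v)/(1 + u'v/c²):
u = (0.396 + 0.872) / (1 + 0.396·0.872) = 1.2680/1.3453 = 0.9425
(Galilean addition would give +1.268c, exceeding c.)

0.943c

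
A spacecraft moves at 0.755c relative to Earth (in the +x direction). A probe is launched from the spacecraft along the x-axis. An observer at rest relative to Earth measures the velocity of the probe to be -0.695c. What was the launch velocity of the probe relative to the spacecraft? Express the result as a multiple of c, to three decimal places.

Invert the composition law: u' = (u − v)/(1 − uv/c²).
u' = (-0.695 − 0.755) / (1 − (-0.695)(0.755)) = -1.4500/1.5247 = -0.9510.

-0.951c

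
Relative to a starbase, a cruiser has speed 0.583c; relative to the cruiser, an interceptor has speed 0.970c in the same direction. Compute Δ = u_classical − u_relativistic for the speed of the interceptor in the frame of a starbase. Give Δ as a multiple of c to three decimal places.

Δ = 0.561c

Galilean: u_cl = 0.970 + 0.583 = 1.5530.
Relativistic: u_rel = (0.970 + 0.583) / (1 + 0.970·0.583) = 1.5530/1.5655 = 0.9920.
Δ = 1.5530 − 0.9920 = 0.5610.
(The classical prediction exceeds c; the relativistic result does not.)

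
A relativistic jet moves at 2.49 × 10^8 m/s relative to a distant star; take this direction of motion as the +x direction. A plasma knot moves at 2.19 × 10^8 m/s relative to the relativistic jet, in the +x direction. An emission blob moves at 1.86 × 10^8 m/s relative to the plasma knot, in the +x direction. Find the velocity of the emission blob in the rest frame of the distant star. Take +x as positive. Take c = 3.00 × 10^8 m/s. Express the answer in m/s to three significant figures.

Apply u = (u' + v)/(1 + u'v/c²) successively, working outward toward the distant star.
(Dividing each given speed by c = 3.00 × 10^8 m/s to work in units of c.)
Start: velocity of the relativistic jet relative to the distant star = 0.8300c.
Compose with the plasma knot (u' = 0.730 in the relativistic jet frame): u_1 = (0.730 + 0.830) / (1 + 0.730·0.830) = 1.5600/1.6059 = 0.9714.
Compose with the emission blob (u' = 0.620 in the plasma knot frame): u_2 = (0.620 + 0.971) / (1 + 0.620·0.971) = 1.5914/1.6023 = 0.9932.
So u = 0.9932 × 3.00 × 10^8 m/s.

2.98 × 10^8 m/s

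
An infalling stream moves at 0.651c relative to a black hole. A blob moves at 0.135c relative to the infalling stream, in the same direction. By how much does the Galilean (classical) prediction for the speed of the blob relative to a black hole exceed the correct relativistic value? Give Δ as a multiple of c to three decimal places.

Galilean: u_cl = 0.135 + 0.651 = 0.7860.
Relativistic: u_rel = (0.135 + 0.651) / (1 + 0.135·0.651) = 0.7860/1.0879 = 0.7225.
Δ = 0.7860 − 0.7225 = 0.0635.

Δ = 0.063c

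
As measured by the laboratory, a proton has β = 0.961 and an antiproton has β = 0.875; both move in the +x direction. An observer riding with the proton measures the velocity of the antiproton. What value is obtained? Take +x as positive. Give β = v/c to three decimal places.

β = -0.540

β_A = 0.961, β_B = 0.875.
Transform to A's frame with the inverse velocity-addition law: u' = (u − v)/(1 − uv/c²), taking u = β_B and v = β_A.
u' = (0.875 − 0.961) / (1 − (0.961)(0.875)) = -0.0860/0.1591 = -0.5405.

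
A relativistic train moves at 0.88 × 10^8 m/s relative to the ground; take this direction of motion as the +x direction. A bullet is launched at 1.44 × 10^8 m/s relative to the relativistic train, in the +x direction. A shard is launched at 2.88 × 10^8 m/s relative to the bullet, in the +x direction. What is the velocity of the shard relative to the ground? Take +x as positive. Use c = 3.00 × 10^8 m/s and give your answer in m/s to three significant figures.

Apply u = (u' + v)/(1 + u'v/c²) successively, working outward toward the ground.
(Dividing each given speed by c = 3.00 × 10^8 m/s to work in units of c.)
Start: velocity of the relativistic train relative to the ground = 0.2933c.
Compose with the bullet (u' = 0.480 in the relativistic train frame): u_1 = (0.480 + 0.293) / (1 + 0.480·0.293) = 0.7733/1.1408 = 0.6779.
Compose with the shard (u' = 0.960 in the bullet frame): u_2 = (0.960 + 0.678) / (1 + 0.960·0.678) = 1.6379/1.6508 = 0.9922.
So u = 0.9922 × 3.00 × 10^8 m/s.

2.98 × 10^8 m/s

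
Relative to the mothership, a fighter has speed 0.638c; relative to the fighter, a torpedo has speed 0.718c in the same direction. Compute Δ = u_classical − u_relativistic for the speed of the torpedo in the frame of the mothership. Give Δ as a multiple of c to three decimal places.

Δ = 0.426c

Galilean: u_cl = 0.718 + 0.638 = 1.3560.
Relativistic: u_rel = (0.718 + 0.638) / (1 + 0.718·0.638) = 1.3560/1.4581 = 0.9300.
Δ = 1.3560 − 0.9300 = 0.4260.
(The classical prediction exceeds c; the relativistic result does not.)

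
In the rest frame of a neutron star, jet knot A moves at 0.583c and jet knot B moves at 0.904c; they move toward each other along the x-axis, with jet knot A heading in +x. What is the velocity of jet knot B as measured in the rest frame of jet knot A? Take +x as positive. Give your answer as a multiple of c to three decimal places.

-0.974c

β_A = 0.583, β_B = -0.904.
Transform to A's frame with the inverse velocity-addition law: u' = (u − v)/(1 − uv/c²), taking u = β_B and v = β_A.
u' = (-0.904 − 0.583) / (1 − (0.583)(-0.904)) = -1.4870/1.5270 = -0.9738.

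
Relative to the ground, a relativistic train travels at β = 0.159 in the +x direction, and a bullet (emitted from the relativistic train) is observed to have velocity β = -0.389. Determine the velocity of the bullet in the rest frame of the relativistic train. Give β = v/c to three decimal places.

Invert the composition law: u' = (u − v)/(1 − uv/c²).
u' = (-0.389 − 0.159) / (1 − (-0.389)(0.159)) = -0.5480/1.0619 = -0.5161.

β = -0.516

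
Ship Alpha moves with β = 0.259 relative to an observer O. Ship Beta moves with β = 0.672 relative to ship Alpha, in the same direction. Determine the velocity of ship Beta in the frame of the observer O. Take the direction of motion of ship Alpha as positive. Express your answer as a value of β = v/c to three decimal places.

With v = 0.259 and u' = 0.672 (in units of c),
u = (u' + v)/(1 + u'v/c²):
u = (0.672 + 0.259) / (1 + 0.672·0.259) = 0.9310/1.1740 = 0.7930
(Galilean addition would give +0.931c.)

β = 0.793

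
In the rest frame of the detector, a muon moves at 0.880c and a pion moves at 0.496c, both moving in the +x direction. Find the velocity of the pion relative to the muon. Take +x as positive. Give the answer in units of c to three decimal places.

-0.681c

β_A = 0.880, β_B = 0.496.
Transform to A's frame with the inverse velocity-addition law: u' = (u − v)/(1 − uv/c²), taking u = β_B and v = β_A.
u' = (0.496 − 0.880) / (1 − (0.880)(0.496)) = -0.3840/0.5635 = -0.6814.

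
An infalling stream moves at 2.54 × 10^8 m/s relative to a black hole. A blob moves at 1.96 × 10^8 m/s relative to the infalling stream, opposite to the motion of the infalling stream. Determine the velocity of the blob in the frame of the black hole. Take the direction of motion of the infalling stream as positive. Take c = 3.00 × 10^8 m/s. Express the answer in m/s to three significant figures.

In units of c (dividing by 3.00 × 10^8 m/s): v = 0.847, u' = -0.653.
u = (u' + v)/(1 + u'v/c²):
u = (-0.653 + 0.847) / (1 + (-0.653)·0.847) = 0.1933/0.4468 = 0.4327
Converting back: u = 0.4327 × 3.00 × 10^8 m/s.

+1.30 × 10^8 m/s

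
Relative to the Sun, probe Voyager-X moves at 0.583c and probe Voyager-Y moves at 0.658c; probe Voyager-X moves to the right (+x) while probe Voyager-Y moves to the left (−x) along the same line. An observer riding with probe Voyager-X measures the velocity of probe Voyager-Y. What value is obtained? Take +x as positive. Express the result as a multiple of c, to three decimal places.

β_A = 0.583, β_B = -0.658.
Transform to A's frame with the inverse velocity-addition law: u' = (u − v)/(1 − uv/c²), taking u = β_B and v = β_A.
u' = (-0.658 − 0.583) / (1 − (0.583)(-0.658)) = -1.2410/1.3836 = -0.8969.

-0.897c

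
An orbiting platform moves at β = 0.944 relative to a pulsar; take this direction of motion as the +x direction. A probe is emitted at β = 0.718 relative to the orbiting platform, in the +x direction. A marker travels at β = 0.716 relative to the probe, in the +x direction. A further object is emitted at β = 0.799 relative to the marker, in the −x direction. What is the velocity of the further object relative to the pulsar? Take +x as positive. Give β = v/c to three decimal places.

β = +0.986

Apply u = (u' + v)/(1 + u'v/c²) successively, working outward toward the pulsar.
Start: velocity of the orbiting platform relative to the pulsar = 0.9440c.
Compose with the probe (u' = 0.718 in the orbiting platform frame): u_1 = (0.718 + 0.944) / (1 + 0.718·0.944) = 1.6620/1.6778 = 0.9906.
Compose with the marker (u' = 0.716 in the probe frame): u_2 = (0.716 + 0.991) / (1 + 0.716·0.991) = 1.7066/1.7093 = 0.9984.
Compose with the further object (u' = -0.799 in the marker frame): u_3 = (-0.799 + 0.998) / (1 + (-0.799)·0.998) = 0.1994/0.2022 = 0.9861.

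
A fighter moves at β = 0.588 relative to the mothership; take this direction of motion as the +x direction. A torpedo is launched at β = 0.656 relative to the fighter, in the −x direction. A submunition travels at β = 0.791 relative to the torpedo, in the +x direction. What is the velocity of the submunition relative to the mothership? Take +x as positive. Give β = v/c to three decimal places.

Apply u = (u' + v)/(1 + u'v/c²) successively, working outward toward the mothership.
Start: velocity of the fighter relative to the mothership = 0.5880c.
Compose with the torpedo (u' = -0.656 in the fighter frame): u_1 = (-0.656 + 0.588) / (1 + (-0.656)·0.588) = -0.0680/0.6143 = -0.1107.
Compose with the submunition (u' = 0.791 in the torpedo frame): u_2 = (0.791 + (-0.111)) / (1 + 0.791·(-0.111)) = 0.6803/0.9124 = 0.7456.

β = +0.746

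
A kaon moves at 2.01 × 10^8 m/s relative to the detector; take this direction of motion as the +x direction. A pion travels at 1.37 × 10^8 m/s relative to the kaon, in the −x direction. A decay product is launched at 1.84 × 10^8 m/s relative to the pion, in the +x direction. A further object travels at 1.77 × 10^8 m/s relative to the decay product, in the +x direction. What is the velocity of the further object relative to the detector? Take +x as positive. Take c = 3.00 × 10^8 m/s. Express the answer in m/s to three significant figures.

Apply u = (u' + v)/(1 + u'v/c²) successively, working outward toward the detector.
(Dividing each given speed by c = 3.00 × 10^8 m/s to work in units of c.)
Start: velocity of the kaon relative to the detector = 0.6700c.
Compose with the pion (u' = -0.457 in the kaon frame): u_1 = (-0.457 + 0.670) / (1 + (-0.457)·0.670) = 0.2133/0.6940 = 0.3074.
Compose with the decay product (u' = 0.613 in the pion frame): u_2 = (0.613 + 0.307) / (1 + 0.613·0.307) = 0.9207/1.1885 = 0.7747.
Compose with the further object (u' = 0.590 in the decay product frame): u_3 = (0.590 + 0.775) / (1 + 0.590·0.775) = 1.3647/1.4571 = 0.9366.
So u = 0.9366 × 3.00 × 10^8 m/s.

+2.81 × 10^8 m/s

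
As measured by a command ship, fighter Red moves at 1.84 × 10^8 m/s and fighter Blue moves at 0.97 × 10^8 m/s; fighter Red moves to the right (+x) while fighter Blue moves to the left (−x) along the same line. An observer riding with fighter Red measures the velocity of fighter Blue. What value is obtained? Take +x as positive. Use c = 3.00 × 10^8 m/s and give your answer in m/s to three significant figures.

-2.34 × 10^8 m/s

β_A = 0.613, β_B = -0.323 (dividing each by c = 3.00 × 10^8 m/s).
Transform to A's frame with the inverse velocity-addition law: u' = (u − v)/(1 − uv/c²), taking u = β_B and v = β_A.
u' = (-0.323 − 0.613) / (1 − (0.613)(-0.323)) = -0.9367/1.1983 = -0.7817.
u' = -0.7817 × 3.00 × 10^8 m/s.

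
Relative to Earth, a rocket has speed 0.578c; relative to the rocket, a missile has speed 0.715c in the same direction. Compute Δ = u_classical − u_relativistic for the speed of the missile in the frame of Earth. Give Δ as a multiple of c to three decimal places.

Δ = 0.378c

Galilean: u_cl = 0.715 + 0.578 = 1.2930.
Relativistic: u_rel = (0.715 + 0.578) / (1 + 0.715·0.578) = 1.2930/1.4133 = 0.9149.
Δ = 1.2930 − 0.9149 = 0.3781.
(The classical prediction exceeds c; the relativistic result does not.)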